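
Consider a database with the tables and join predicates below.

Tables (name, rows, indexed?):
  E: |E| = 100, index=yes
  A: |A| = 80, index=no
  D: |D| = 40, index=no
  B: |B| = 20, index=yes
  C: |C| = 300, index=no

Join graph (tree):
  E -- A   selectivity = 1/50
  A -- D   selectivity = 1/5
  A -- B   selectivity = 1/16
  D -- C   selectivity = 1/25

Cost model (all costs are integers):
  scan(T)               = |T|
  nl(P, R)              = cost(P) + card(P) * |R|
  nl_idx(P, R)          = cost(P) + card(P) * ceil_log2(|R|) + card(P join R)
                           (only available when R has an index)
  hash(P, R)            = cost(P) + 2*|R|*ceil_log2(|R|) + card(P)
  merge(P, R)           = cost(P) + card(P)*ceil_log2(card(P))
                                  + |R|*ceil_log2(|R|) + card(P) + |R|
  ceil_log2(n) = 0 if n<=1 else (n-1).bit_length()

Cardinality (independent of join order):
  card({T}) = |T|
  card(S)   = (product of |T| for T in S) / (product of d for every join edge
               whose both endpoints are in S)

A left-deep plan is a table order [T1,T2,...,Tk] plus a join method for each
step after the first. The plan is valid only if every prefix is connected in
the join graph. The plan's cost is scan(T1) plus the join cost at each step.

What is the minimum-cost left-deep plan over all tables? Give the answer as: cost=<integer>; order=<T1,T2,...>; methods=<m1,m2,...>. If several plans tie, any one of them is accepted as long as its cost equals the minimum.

Selinger DP (subsets sized 1..n):
  {E}: scan cost=100, card=100
  {A}: scan cost=80, card=80
  {D}: scan cost=40, card=40
  {B}: scan cost=20, card=20
  {C}: scan cost=300, card=300
  {AE}: card=160; try (E,nl_idx)→800, (A,hash)→1320, (E,merge)→1520, (A,merge)→1540, (E,hash)→1560, (E,nl)→8080 …(+1); best=800 via (E,nl_idx)
  {AD}: card=640; try (D,hash)→640, (A,merge)→960, (D,merge)→1000, (A,hash)→1200, (A,nl)→3240, (D,nl)→3280; best=640 via (D,hash)
  {AB}: card=100; try (B,hash)→360, (B,nl_idx)→580, (A,merge)→780, (B,merge)→840, (A,hash)→1160, (A,nl)→1620 …(+1); best=360 via (B,hash)
  {CD}: card=480; try (D,hash)→1080, (C,merge)→3320, (D,merge)→3580, (C,hash)→5480, (C,nl)→12040, (D,nl)→12300; best=1080 via (D,hash)
  {ADE}: card=1280; try (D,hash)→1440, (D,merge)→2520, (E,hash)→2680, (E,nl_idx)→6400, (D,nl)→7200, (E,merge)→8480 …(+1); best=1440 via (D,hash)
  {ABE}: card=200; try (B,hash)→1160, (E,nl_idx)→1260, (B,nl_idx)→1800, (E,hash)→1860, (E,merge)→1960, (B,merge)→2360 …(+2); best=1160 via (B,hash)
  {ABD}: card=800; try (D,hash)→940, (D,merge)→1440, (B,hash)→1480, (D,nl)→4360, (B,nl_idx)→4640, (B,merge)→7800 …(+1); best=940 via (D,hash)
  {ACD}: card=7680; try (A,hash)→2680, (A,merge)→6520, (C,hash)→6680, (C,merge)→10680, (A,nl)→39480, (C,nl)→192640; best=2680 via (A,hash)
  {ABDE}: card=1600; try (D,hash)→1840, (B,hash)→2920, (E,hash)→3140, (D,merge)→3240, (E,nl_idx)→8140, (D,nl)→9160 …(+5); best=1840 via (D,hash)
  {ACDE}: card=15360; try (C,hash)→8120, (E,hash)→11760, (C,merge)→19800, (E,nl_idx)→71800, (E,merge)→111000, (C,nl)→385440 …(+1); best=8120 via (C,hash)
  {ABCD}: card=9600; try (C,hash)→7140, (B,hash)→10560, (C,merge)→12740, (B,nl_idx)→50680, (B,merge)→110320, (B,nl)→156280 …(+1); best=7140 via (C,hash)
  {ABCDE}: card=19200; try (C,hash)→8840, (E,hash)→18140, (B,hash)→23680, (C,merge)→24040, (E,nl_idx)→93540, (B,nl_idx)→104120 …(+5); best=8840 via (C,hash)

cost=8840; order=A,E,B,D,C; methods=nl_idx,hash,hash,hash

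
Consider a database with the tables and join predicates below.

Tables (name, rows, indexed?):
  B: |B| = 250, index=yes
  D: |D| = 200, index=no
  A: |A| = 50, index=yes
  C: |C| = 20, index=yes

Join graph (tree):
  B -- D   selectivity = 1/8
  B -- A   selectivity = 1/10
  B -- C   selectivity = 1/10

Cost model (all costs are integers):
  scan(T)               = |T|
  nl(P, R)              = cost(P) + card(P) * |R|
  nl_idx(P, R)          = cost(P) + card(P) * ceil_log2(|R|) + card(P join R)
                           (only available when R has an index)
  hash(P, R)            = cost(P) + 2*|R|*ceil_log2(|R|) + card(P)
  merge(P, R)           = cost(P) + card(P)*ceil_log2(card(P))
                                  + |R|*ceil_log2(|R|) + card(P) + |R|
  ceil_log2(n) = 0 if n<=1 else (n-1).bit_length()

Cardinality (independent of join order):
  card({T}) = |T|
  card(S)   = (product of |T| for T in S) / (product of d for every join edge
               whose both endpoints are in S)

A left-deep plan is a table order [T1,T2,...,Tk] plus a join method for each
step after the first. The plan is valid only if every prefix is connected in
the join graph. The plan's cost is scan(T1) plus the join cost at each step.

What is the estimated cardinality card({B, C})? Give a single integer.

Tables in S: B(250), C(20)
Edges inside S: B-C(d=10)
numerator = 250 * 20 = 5000
denominator = 10 = 10
card(S) = 5000 / 10 = 500

500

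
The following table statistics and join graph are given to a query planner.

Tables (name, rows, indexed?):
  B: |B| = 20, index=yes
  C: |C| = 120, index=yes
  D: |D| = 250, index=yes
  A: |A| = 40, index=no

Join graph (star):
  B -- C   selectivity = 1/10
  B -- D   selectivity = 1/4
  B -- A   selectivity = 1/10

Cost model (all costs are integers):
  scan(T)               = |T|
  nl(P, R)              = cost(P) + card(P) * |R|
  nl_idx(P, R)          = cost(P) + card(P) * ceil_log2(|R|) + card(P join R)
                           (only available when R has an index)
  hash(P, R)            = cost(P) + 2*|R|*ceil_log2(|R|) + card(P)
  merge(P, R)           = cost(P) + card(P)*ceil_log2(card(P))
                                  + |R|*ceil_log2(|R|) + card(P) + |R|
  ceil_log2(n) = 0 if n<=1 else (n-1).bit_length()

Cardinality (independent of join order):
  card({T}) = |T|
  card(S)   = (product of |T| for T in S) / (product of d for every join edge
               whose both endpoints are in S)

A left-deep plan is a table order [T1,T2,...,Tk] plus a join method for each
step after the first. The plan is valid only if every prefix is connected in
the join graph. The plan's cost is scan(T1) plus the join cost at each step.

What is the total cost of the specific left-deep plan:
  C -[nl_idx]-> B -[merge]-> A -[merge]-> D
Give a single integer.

16210

step 1: scan C: cost=120, card=120
step 2: join B via nl_idx
    card(P join B) = 120*20/(10) = 240
    cost = 120 + 120*5 + 240 = 960
step 3: join A via merge
    card(P join A) = 240*40/(10) = 960
    cost = 960 + 240*8 + 40*6 + 240 + 40 = 3400
step 4: join D via merge
    card(P join D) = 960*250/(4) = 60000
    cost = 3400 + 960*10 + 250*8 + 960 + 250 = 16210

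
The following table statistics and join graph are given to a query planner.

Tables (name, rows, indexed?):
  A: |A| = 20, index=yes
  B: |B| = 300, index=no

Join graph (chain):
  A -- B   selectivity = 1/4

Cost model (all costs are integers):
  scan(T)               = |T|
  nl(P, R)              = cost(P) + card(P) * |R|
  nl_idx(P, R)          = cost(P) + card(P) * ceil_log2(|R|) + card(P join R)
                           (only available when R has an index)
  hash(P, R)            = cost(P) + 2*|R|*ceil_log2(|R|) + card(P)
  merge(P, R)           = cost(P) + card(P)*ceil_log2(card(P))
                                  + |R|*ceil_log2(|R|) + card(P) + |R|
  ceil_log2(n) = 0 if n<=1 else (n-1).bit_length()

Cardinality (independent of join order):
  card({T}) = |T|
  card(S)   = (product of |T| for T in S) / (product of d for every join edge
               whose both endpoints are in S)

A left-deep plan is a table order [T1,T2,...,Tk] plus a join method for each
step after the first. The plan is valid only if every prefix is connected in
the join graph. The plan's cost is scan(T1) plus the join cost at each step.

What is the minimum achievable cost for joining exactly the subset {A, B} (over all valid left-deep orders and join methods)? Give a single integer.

Selinger DP over subsets of {A,B}:
  {A}: scan cost=20, card=20
  {B}: scan cost=300, card=300
  {AB}: card=1500; try (A,hash)→800, (B,merge)→3140, (A,nl_idx)→3300, (A,merge)→3420, (B,hash)→5440, (B,nl)→6020 …(+1); best=800 via (A,hash)

800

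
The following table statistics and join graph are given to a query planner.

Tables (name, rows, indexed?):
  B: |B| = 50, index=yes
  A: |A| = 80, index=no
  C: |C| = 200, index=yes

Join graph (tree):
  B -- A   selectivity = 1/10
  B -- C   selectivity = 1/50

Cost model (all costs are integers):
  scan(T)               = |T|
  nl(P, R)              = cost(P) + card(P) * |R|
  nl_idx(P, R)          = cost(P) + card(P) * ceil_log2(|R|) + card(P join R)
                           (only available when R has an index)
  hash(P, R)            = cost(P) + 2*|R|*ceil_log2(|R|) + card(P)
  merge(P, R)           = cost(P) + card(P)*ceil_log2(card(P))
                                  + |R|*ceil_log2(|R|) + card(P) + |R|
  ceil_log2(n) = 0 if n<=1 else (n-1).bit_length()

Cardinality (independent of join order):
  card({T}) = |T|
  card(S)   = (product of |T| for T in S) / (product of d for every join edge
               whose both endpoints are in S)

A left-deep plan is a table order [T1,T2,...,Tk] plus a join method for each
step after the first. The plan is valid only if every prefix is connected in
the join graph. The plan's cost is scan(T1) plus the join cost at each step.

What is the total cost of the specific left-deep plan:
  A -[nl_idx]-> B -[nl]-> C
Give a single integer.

80960

step 1: scan A: cost=80, card=80
step 2: join B via nl_idx
    card(P join B) = 80*50/(10) = 400
    cost = 80 + 80*6 + 400 = 960
step 3: join C via nl
    card(P join C) = 400*200/(50) = 1600
    cost = 960 + 400*200 = 80960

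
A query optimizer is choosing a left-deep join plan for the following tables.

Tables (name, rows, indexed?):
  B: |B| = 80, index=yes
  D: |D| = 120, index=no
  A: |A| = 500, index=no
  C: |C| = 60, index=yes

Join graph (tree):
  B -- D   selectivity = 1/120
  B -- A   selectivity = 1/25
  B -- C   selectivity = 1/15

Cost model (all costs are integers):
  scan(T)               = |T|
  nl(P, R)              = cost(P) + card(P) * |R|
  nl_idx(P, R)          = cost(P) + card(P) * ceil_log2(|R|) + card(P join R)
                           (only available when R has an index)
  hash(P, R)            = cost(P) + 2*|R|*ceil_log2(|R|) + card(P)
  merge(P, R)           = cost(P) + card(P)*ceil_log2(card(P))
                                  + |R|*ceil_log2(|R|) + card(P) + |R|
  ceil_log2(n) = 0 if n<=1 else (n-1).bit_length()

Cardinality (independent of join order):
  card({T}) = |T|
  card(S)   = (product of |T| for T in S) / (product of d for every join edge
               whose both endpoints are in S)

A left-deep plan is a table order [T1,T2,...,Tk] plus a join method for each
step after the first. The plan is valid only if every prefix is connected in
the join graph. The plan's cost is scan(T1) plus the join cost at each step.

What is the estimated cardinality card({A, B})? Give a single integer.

1600

Tables in S: A(500), B(80)
Edges inside S: B-A(d=25)
numerator = 500 * 80 = 40000
denominator = 25 = 25
card(S) = 40000 / 25 = 1600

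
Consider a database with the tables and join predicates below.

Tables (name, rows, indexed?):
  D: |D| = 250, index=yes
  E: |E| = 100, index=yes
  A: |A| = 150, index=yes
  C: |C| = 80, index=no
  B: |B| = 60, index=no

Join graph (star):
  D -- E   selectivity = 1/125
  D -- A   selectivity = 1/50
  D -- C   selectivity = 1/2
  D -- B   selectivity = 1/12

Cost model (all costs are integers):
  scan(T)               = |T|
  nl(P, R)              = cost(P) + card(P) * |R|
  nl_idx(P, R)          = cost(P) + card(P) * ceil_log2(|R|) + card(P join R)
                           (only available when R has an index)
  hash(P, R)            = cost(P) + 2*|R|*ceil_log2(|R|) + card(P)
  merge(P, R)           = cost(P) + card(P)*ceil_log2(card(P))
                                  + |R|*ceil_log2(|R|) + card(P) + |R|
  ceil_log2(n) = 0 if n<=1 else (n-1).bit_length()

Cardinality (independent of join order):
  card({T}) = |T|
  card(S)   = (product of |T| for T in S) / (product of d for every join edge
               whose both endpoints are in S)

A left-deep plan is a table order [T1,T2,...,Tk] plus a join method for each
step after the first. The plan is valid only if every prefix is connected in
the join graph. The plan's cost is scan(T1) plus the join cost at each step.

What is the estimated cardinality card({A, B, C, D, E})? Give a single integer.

120000

Tables in S: A(150), B(60), C(80), D(250), E(100)
Edges inside S: D-E(d=125), D-A(d=50), D-C(d=2), D-B(d=12)
numerator = 150 * 60 * 80 * 250 * 100 = 18000000000
denominator = 125 * 50 * 2 * 12 = 150000
card(S) = 18000000000 / 150000 = 120000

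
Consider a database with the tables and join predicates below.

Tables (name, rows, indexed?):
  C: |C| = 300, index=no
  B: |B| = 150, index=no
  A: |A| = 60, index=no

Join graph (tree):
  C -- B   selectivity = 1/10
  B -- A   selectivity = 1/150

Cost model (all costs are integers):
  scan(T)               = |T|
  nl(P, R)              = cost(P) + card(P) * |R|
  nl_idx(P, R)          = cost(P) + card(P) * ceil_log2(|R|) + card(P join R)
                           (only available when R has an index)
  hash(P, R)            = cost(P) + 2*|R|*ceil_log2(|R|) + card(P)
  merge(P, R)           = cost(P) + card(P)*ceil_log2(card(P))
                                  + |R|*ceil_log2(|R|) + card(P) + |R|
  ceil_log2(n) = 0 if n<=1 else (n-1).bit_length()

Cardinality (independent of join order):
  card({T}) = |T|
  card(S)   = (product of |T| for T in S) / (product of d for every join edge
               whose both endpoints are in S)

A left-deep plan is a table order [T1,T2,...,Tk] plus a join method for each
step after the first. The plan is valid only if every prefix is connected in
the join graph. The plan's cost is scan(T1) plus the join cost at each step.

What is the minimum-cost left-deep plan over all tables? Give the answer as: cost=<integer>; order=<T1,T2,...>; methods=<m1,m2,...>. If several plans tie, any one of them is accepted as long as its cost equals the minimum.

cost=4440; order=B,A,C; methods=hash,merge

Selinger DP (subsets sized 1..n):
  {C}: scan cost=300, card=300
  {B}: scan cost=150, card=150
  {A}: scan cost=60, card=60
  {BC}: card=4500; try (B,hash)→3000, (C,merge)→4500, (B,merge)→4650, (C,hash)→5700, (C,nl)→45150, (B,nl)→45300; best=3000 via (B,hash)
  {AB}: card=60; try (A,hash)→1020, (B,merge)→1830, (A,merge)→1920, (B,hash)→2520, (B,nl)→9060, (A,nl)→9150; best=1020 via (A,hash)
  {ABC}: card=1800; try (C,merge)→4440, (C,hash)→6480, (A,hash)→8220, (C,nl)→19020, (A,merge)→66420, (A,nl)→273000; best=4440 via (C,merge)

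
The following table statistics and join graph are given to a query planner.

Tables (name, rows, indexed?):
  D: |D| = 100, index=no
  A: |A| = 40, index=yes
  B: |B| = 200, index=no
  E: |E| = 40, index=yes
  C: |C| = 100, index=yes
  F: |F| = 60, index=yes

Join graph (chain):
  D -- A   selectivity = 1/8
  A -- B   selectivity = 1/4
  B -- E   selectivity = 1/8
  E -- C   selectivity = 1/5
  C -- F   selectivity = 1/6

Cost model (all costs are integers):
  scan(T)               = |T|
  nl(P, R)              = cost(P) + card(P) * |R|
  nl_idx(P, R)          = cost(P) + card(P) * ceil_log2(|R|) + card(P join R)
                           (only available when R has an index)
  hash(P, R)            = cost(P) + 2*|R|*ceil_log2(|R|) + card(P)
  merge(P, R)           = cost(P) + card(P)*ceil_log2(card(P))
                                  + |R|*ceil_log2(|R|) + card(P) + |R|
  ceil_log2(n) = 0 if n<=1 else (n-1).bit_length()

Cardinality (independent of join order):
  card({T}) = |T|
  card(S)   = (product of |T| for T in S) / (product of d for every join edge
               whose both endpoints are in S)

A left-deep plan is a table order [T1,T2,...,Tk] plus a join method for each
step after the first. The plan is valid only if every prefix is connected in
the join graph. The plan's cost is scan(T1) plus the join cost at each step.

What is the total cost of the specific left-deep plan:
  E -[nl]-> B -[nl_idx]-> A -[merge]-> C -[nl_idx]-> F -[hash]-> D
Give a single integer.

step 1: scan E: cost=40, card=40
step 2: join B via nl
    card(P join B) = 40*200/(8) = 1000
    cost = 40 + 40*200 = 8040
step 3: join A via nl_idx
    card(P join A) = 1000*40/(4) = 10000
    cost = 8040 + 1000*6 + 10000 = 24040
step 4: join C via merge
    card(P join C) = 10000*100/(5) = 200000
    cost = 24040 + 10000*14 + 100*7 + 10000 + 100 = 174840
step 5: join F via nl_idx
    card(P join F) = 200000*60/(6) = 2000000
    cost = 174840 + 200000*6 + 2000000 = 3374840
step 6: join D via hash
    card(P join D) = 2000000*100/(8) = 25000000
    cost = 3374840 + 2*100*7 + 2000000 = 5376240

5376240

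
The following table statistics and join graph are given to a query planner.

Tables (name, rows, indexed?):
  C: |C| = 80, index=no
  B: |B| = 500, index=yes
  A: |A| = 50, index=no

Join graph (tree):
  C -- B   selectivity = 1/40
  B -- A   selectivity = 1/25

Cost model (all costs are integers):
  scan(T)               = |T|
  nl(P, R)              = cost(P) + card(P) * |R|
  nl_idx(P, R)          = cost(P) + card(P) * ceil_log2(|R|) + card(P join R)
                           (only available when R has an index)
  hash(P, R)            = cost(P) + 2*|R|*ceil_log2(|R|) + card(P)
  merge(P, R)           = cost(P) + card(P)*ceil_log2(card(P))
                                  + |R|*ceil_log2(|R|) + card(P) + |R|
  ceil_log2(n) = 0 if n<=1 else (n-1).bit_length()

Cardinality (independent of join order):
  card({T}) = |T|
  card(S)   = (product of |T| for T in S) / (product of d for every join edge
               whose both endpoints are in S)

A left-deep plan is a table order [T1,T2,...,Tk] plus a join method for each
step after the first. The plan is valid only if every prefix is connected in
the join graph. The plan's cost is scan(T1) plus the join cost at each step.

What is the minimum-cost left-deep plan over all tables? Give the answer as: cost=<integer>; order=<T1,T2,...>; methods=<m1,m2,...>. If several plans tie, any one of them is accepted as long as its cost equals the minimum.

cost=3400; order=C,B,A; methods=nl_idx,hash

Selinger DP (subsets sized 1..n):
  {C}: scan cost=80, card=80
  {B}: scan cost=500, card=500
  {A}: scan cost=50, card=50
  {BC}: card=1000; try (B,nl_idx)→1800, (C,hash)→2120, (B,merge)→5720, (C,merge)→6140, (B,hash)→9160, (B,nl)→40080 …(+1); best=1800 via (B,nl_idx)
  {AB}: card=1000; try (B,nl_idx)→1500, (A,hash)→1600, (B,merge)→5400, (A,merge)→5850, (B,hash)→9100, (B,nl)→25050 …(+1); best=1500 via (B,nl_idx)
  {ABC}: card=2000; try (A,hash)→3400, (C,hash)→3620, (C,merge)→13140, (A,merge)→13150, (A,nl)→51800, (C,nl)→81500; best=3400 via (A,hash)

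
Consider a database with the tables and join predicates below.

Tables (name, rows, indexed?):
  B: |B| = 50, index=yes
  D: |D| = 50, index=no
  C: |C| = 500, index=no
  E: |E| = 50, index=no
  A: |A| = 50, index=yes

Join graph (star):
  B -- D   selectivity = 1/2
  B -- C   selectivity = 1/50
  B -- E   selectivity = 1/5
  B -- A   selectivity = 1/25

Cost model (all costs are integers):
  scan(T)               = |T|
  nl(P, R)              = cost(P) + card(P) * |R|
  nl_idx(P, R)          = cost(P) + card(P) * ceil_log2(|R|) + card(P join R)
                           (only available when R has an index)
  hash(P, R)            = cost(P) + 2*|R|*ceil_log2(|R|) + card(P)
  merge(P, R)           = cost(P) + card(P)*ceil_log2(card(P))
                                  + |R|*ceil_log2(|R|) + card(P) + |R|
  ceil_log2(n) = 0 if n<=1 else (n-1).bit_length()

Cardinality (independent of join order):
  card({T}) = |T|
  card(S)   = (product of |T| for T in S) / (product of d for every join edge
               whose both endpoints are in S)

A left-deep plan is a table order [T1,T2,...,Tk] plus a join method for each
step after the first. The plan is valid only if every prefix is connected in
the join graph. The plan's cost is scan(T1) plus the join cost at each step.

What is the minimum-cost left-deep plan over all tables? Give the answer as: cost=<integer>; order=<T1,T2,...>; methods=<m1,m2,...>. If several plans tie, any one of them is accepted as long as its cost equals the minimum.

Selinger DP (subsets sized 1..n):
  {B}: scan cost=50, card=50
  {D}: scan cost=50, card=50
  {C}: scan cost=500, card=500
  {E}: scan cost=50, card=50
  {A}: scan cost=50, card=50
  {BD}: card=1250; try (D,hash)→700, (B,hash)→700, (D,merge)→750, (B,merge)→750, (B,nl_idx)→1600, (D,nl)→2550 …(+1); best=700 via (D,hash)
  {BC}: card=500; try (B,hash)→1600, (B,nl_idx)→4000, (C,merge)→5400, (B,merge)→5850, (C,hash)→9100, (C,nl)→25050 …(+1); best=1600 via (B,hash)
  {BE}: card=500; try (E,hash)→700, (B,hash)→700, (E,merge)→750, (B,merge)→750, (B,nl_idx)→850, (E,nl)→2550 …(+1); best=700 via (E,hash)
  {AB}: card=100; try (B,nl_idx)→450, (A,nl_idx)→450, (B,hash)→700, (A,hash)→700, (B,merge)→750, (A,merge)→750 …(+2); best=450 via (B,nl_idx)
  {BCD}: card=12500; try (D,hash)→2700, (D,merge)→6950, (C,hash)→10950, (C,merge)→20700, (D,nl)→26600, (C,nl)→625700; best=2700 via (D,hash)
  {BDE}: card=12500; try (D,hash)→1800, (E,hash)→2550, (D,merge)→6050, (E,merge)→16050, (D,nl)→25700, (E,nl)→63200; best=1800 via (D,hash)
  {ABD}: card=2500; try (D,hash)→1150, (D,merge)→1600, (A,hash)→2550, (D,nl)→5450, (A,nl_idx)→10700, (A,merge)→16050 …(+1); best=1150 via (D,hash)
  {BCE}: card=5000; try (E,hash)→2700, (E,merge)→6950, (C,hash)→10200, (C,merge)→10700, (E,nl)→26600, (C,nl)→250700; best=2700 via (E,hash)
  {ABC}: card=1000; try (A,hash)→2700, (A,nl_idx)→5600, (C,merge)→6250, (A,merge)→6950, (C,hash)→9550, (A,nl)→26600 …(+1); best=2700 via (A,hash)
  {ABE}: card=1000; try (E,hash)→1150, (E,merge)→1600, (A,hash)→1800, (A,nl_idx)→4700, (E,nl)→5450, (A,merge)→6050 …(+1); best=1150 via (E,hash)
  {BCDE}: card=125000; try (D,hash)→8300, (E,hash)→15800, (C,hash)→23300, (D,merge)→73050, (E,merge)→190550, (C,merge)→194300 …(+3); best=8300 via (D,hash)
  {ABCD}: card=25000; try (D,hash)→4300, (C,hash)→12650, (D,merge)→14050, (A,hash)→15800, (C,merge)→38650, (D,nl)→52700 …(+4); best=4300 via (D,hash)
  {ABDE}: card=25000; try (D,hash)→2750, (E,hash)→4250, (D,merge)→12500, (A,hash)→14900, (E,merge)→34000, (D,nl)→51150 …(+4); best=2750 via (D,hash)
  {ABCE}: card=10000; try (E,hash)→4300, (A,hash)→8300, (C,hash)→11150, (E,merge)→14050, (C,merge)→17150, (A,nl_idx)→42700 …(+4); best=4300 via (E,hash)
  {ABCDE}: card=250000; try (D,hash)→14900, (E,hash)→29900, (C,hash)→36750, (A,hash)→133900, (D,merge)→154650, (E,merge)→404650 …(+7); best=14900 via (D,hash)

cost=14900; order=C,B,A,E,D; methods=hash,hash,hash,hash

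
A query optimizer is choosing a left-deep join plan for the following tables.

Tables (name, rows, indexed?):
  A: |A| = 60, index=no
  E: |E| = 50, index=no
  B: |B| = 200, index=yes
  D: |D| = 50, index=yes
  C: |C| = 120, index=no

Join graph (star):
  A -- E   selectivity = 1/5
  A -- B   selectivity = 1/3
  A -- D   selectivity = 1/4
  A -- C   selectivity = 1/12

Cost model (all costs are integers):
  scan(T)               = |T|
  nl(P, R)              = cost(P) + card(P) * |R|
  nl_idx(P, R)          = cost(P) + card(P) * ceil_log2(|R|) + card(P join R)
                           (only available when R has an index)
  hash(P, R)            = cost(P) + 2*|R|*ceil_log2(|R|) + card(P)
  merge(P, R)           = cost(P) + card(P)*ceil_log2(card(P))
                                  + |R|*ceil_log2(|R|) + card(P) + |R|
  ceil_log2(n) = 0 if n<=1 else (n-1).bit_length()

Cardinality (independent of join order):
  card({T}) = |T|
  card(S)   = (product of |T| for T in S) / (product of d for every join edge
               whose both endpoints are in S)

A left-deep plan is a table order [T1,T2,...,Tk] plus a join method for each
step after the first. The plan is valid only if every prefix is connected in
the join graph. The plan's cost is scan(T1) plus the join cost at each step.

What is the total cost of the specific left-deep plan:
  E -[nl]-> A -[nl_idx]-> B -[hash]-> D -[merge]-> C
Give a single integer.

10089410

step 1: scan E: cost=50, card=50
step 2: join A via nl
    card(P join A) = 50*60/(5) = 600
    cost = 50 + 50*60 = 3050
step 3: join B via nl_idx
    card(P join B) = 600*200/(3) = 40000
    cost = 3050 + 600*8 + 40000 = 47850
step 4: join D via hash
    card(P join D) = 40000*50/(4) = 500000
    cost = 47850 + 2*50*6 + 40000 = 88450
step 5: join C via merge
    card(P join C) = 500000*120/(12) = 5000000
    cost = 88450 + 500000*19 + 120*7 + 500000 + 120 = 10089410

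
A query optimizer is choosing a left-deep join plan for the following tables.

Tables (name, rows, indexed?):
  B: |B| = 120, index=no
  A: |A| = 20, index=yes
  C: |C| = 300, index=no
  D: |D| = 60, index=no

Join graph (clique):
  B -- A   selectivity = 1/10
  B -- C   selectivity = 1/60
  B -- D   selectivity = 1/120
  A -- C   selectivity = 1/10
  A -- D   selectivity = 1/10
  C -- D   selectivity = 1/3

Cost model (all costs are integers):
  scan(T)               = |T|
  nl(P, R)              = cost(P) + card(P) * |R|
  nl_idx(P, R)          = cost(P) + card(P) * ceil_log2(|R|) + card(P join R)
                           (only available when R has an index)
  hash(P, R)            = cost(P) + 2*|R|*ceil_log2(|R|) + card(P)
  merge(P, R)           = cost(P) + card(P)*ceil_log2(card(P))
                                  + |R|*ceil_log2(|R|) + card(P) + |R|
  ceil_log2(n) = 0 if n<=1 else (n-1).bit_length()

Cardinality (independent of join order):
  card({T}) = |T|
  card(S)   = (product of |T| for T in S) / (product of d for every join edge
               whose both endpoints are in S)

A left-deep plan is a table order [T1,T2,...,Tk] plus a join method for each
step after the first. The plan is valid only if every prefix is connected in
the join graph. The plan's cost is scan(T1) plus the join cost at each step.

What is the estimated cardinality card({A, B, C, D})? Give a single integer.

Tables in S: A(20), B(120), C(300), D(60)
Edges inside S: B-A(d=10), B-C(d=60), B-D(d=120), A-C(d=10), A-D(d=10), C-D(d=3)
numerator = 20 * 120 * 300 * 60 = 43200000
denominator = 10 * 60 * 120 * 10 * 10 * 3 = 21600000
card(S) = 43200000 / 21600000 = 2

2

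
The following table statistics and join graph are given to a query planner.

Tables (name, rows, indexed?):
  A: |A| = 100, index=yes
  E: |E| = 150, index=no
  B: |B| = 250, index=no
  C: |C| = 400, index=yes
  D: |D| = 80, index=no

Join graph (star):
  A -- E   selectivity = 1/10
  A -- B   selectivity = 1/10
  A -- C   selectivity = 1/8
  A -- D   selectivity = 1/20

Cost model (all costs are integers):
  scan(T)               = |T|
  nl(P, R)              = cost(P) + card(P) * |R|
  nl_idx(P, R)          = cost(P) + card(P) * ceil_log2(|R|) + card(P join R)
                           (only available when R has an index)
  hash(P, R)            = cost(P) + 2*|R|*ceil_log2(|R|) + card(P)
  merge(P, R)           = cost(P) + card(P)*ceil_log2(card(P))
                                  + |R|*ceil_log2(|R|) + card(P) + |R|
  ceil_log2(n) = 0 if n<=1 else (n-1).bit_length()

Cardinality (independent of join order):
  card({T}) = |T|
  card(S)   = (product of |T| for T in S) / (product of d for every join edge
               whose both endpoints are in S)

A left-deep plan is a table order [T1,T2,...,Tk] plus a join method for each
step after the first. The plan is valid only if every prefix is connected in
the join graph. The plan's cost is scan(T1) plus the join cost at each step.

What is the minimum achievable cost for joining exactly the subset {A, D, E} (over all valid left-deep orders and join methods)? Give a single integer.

Selinger DP over subsets of {A,D,E}:
  {A}: scan cost=100, card=100
  {E}: scan cost=150, card=150
  {D}: scan cost=80, card=80
  {AE}: card=1500; try (A,hash)→1700, (E,merge)→2250, (A,merge)→2300, (E,hash)→2600, (A,nl_idx)→2700, (E,nl)→15100 …(+1); best=1700 via (A,hash)
  {AD}: card=400; try (A,nl_idx)→1040, (D,hash)→1320, (A,merge)→1520, (D,merge)→1540, (A,hash)→1560, (A,nl)→8080 …(+1); best=1040 via (A,nl_idx)
  {ADE}: card=6000; try (E,hash)→3840, (D,hash)→4320, (E,merge)→6390, (D,merge)→20340, (E,nl)→61040, (D,nl)→121700; best=3840 via (E,hash)

3840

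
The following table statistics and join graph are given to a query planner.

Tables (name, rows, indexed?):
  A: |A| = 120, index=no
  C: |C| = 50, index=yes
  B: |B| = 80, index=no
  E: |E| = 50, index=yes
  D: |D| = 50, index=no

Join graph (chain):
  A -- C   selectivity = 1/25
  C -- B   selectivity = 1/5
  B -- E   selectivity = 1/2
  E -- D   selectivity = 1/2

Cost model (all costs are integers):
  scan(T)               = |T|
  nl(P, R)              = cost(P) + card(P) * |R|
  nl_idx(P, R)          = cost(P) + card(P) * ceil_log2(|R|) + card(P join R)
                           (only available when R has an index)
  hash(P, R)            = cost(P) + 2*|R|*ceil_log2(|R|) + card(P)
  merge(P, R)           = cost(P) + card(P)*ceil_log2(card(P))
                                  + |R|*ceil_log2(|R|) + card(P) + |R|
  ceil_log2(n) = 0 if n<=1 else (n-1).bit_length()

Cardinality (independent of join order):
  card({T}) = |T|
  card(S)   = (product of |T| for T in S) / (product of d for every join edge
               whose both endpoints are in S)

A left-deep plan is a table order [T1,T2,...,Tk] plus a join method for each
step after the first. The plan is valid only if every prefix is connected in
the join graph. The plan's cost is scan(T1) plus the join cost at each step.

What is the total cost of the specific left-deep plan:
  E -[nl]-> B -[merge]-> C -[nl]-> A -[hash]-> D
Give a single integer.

2525000

step 1: scan E: cost=50, card=50
step 2: join B via nl
    card(P join B) = 50*80/(2) = 2000
    cost = 50 + 50*80 = 4050
step 3: join C via merge
    card(P join C) = 2000*50/(5) = 20000
    cost = 4050 + 2000*11 + 50*6 + 2000 + 50 = 28400
step 4: join A via nl
    card(P join A) = 20000*120/(25) = 96000
    cost = 28400 + 20000*120 = 2428400
step 5: join D via hash
    card(P join D) = 96000*50/(2) = 2400000
    cost = 2428400 + 2*50*6 + 96000 = 2525000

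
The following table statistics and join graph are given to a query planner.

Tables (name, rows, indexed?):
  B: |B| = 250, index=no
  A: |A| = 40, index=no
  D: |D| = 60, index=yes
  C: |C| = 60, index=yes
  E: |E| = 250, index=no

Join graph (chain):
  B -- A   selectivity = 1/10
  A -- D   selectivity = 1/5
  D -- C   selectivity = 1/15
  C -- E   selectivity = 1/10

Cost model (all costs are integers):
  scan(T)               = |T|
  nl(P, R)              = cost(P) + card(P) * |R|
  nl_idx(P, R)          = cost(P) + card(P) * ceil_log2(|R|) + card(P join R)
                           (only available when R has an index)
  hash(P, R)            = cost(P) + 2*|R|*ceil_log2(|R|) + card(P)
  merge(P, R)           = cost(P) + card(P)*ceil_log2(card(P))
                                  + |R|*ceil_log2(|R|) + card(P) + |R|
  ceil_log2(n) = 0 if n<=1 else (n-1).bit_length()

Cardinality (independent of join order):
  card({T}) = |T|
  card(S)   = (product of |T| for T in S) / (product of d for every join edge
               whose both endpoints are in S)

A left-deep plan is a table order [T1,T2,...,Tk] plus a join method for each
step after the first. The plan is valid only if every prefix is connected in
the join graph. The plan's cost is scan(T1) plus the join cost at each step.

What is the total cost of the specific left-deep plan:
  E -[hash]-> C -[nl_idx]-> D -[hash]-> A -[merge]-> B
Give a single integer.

840950

step 1: scan E: cost=250, card=250
step 2: join C via hash
    card(P join C) = 250*60/(10) = 1500
    cost = 250 + 2*60*6 + 250 = 1220
step 3: join D via nl_idx
    card(P join D) = 1500*60/(15) = 6000
    cost = 1220 + 1500*6 + 6000 = 16220
step 4: join A via hash
    card(P join A) = 6000*40/(5) = 48000
    cost = 16220 + 2*40*6 + 6000 = 22700
step 5: join B via merge
    card(P join B) = 48000*250/(10) = 1200000
    cost = 22700 + 48000*16 + 250*8 + 48000 + 250 = 840950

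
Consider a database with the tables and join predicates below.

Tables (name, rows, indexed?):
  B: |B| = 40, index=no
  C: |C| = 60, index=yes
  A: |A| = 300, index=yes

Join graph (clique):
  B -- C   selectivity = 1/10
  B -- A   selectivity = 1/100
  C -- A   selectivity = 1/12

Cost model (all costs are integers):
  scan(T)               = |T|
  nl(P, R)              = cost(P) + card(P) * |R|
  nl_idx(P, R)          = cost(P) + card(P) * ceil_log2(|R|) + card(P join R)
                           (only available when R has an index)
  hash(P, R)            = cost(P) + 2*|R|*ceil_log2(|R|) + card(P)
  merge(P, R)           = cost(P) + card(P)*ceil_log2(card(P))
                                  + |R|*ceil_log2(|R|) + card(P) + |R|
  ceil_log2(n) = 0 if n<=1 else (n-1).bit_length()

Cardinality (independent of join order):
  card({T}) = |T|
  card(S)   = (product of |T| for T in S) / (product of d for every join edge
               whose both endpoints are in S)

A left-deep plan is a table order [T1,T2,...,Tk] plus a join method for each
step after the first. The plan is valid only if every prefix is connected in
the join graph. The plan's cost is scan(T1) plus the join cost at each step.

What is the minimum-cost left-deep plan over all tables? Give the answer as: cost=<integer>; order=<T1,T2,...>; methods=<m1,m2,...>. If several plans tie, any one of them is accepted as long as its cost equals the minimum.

cost=1300; order=B,A,C; methods=nl_idx,nl_idx

Selinger DP (subsets sized 1..n):
  {B}: scan cost=40, card=40
  {C}: scan cost=60, card=60
  {A}: scan cost=300, card=300
  {BC}: card=240; try (C,nl_idx)→520, (B,hash)→600, (C,merge)→740, (B,merge)→760, (C,hash)→800, (C,nl)→2440 …(+1); best=520 via (C,nl_idx)
  {AB}: card=120; try (A,nl_idx)→520, (B,hash)→1080, (A,merge)→3320, (B,merge)→3580, (A,hash)→5480, (A,nl)→12040 …(+1); best=520 via (A,nl_idx)
  {AC}: card=1500; try (C,hash)→1320, (A,nl_idx)→2100, (A,merge)→3480, (C,nl_idx)→3600, (C,merge)→3720, (A,hash)→5520 …(+2); best=1320 via (C,hash)
  {ABC}: card=60; try (C,nl_idx)→1300, (C,hash)→1360, (C,merge)→1900, (A,nl_idx)→2740, (B,hash)→3300, (A,merge)→5680 …(+5); best=1300 via (C,nl_idx)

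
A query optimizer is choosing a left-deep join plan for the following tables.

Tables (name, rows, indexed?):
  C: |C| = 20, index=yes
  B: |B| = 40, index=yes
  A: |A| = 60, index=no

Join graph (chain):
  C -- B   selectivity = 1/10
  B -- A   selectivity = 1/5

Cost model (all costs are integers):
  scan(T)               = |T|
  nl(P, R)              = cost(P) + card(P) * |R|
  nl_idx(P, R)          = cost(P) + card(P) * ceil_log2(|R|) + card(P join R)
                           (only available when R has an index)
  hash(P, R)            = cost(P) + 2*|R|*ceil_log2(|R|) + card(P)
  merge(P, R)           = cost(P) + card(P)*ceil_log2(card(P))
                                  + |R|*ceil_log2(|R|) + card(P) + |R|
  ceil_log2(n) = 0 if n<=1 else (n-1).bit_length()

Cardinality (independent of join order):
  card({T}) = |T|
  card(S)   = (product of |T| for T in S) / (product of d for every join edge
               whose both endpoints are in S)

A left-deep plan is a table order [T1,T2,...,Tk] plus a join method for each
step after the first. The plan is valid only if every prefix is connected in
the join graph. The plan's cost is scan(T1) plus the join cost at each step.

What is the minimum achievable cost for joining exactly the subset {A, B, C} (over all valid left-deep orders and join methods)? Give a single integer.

1020

Selinger DP over subsets of {A,B,C}:
  {C}: scan cost=20, card=20
  {B}: scan cost=40, card=40
  {A}: scan cost=60, card=60
  {BC}: card=80; try (B,nl_idx)→220, (C,hash)→280, (C,nl_idx)→320, (B,merge)→420, (C,merge)→440, (B,hash)→520 …(+2); best=220 via (B,nl_idx)
  {AB}: card=480; try (B,hash)→600, (A,merge)→740, (B,merge)→760, (A,hash)→800, (B,nl_idx)→900, (A,nl)→2440 …(+1); best=600 via (B,hash)
  {ABC}: card=960; try (A,hash)→1020, (C,hash)→1280, (A,merge)→1280, (C,nl_idx)→3960, (A,nl)→5020, (C,merge)→5520 …(+1); best=1020 via (A,hash)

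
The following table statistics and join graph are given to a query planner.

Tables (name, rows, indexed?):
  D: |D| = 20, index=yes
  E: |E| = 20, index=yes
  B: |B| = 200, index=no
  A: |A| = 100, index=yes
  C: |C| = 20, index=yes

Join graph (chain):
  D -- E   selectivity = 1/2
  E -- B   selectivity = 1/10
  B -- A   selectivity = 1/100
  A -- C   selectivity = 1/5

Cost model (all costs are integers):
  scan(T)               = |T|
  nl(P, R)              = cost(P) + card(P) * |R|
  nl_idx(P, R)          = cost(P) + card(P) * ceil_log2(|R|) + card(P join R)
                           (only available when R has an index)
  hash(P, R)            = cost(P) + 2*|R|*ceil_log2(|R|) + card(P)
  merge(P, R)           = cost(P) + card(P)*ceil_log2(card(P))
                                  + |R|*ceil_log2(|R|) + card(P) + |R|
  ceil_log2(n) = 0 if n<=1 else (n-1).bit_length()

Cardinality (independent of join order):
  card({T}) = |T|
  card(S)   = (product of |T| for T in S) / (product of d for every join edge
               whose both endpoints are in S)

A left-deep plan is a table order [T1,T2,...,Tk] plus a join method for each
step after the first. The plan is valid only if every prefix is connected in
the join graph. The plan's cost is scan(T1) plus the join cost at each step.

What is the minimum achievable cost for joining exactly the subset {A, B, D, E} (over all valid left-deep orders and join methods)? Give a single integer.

2800

Selinger DP over subsets of {A,B,D,E}:
  {D}: scan cost=20, card=20
  {E}: scan cost=20, card=20
  {B}: scan cost=200, card=200
  {A}: scan cost=100, card=100
  {DE}: card=200; try (E,hash)→240, (D,hash)→240, (E,merge)→260, (D,merge)→260, (E,nl_idx)→320, (D,nl_idx)→320 …(+2); best=240 via (E,hash)
  {BE}: card=400; try (E,hash)→600, (E,nl_idx)→1600, (B,merge)→1940, (E,merge)→2120, (B,hash)→3240, (B,nl)→4020 …(+1); best=600 via (E,hash)
  {AB}: card=200; try (A,hash)→1800, (A,nl_idx)→1800, (B,merge)→2700, (A,merge)→2800, (B,hash)→3400, (B,nl)→20100 …(+1); best=1800 via (A,hash)
  {BDE}: card=4000; try (D,hash)→1200, (B,hash)→3640, (B,merge)→3840, (D,merge)→4720, (D,nl_idx)→6600, (D,nl)→8600 …(+1); best=1200 via (D,hash)
  {ABE}: card=400; try (E,hash)→2200, (A,hash)→2400, (E,nl_idx)→3200, (E,merge)→3720, (A,nl_idx)→3800, (A,merge)→5400 …(+2); best=2200 via (E,hash)
  {ABDE}: card=4000; try (D,hash)→2800, (D,merge)→6320, (A,hash)→6600, (D,nl_idx)→8200, (D,nl)→10200, (A,nl_idx)→33200 …(+2); best=2800 via (D,hash)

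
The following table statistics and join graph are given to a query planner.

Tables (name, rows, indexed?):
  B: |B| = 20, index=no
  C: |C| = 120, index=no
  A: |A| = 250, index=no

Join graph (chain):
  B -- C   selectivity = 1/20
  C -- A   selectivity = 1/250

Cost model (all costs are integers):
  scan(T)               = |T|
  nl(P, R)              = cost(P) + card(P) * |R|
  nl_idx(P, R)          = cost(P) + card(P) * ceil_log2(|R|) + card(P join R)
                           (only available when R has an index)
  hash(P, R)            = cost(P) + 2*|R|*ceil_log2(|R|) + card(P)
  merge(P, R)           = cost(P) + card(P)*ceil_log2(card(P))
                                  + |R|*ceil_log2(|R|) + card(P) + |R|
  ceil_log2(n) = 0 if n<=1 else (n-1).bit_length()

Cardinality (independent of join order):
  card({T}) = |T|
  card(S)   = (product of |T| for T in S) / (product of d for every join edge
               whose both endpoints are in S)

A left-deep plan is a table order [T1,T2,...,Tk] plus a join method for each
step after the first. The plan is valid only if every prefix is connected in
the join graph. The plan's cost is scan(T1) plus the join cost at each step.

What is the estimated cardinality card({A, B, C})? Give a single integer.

Tables in S: A(250), B(20), C(120)
Edges inside S: B-C(d=20), C-A(d=250)
numerator = 250 * 20 * 120 = 600000
denominator = 20 * 250 = 5000
card(S) = 600000 / 5000 = 120

120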